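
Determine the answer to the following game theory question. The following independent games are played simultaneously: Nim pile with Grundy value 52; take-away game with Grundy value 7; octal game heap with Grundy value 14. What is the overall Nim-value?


By the Sprague-Grundy theorem, the Grundy value of a sum of games is the XOR of individual Grundy values.
Nim pile: Grundy value = 52. Running XOR: 0 XOR 52 = 52
take-away game: Grundy value = 7. Running XOR: 52 XOR 7 = 51
octal game heap: Grundy value = 14. Running XOR: 51 XOR 14 = 61
The combined Grundy value is 61.

61


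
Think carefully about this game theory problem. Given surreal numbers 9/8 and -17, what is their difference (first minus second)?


x = 9/8, y = -17
Converting to common denominator: 8
x = 9/8, y = -136/8
x - y = 9/8 - -17 = 145/8

145/8


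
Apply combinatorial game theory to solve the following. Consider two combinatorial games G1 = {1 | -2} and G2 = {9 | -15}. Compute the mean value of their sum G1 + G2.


G1 = {1 | -2}, G2 = {9 | -15}
Each is a switch {a | b} with numbers a > b; its mean value is (a + b)/2, and mean value is additive over game sums: m(G1 + G2) = m(G1) + m(G2).
Mean of G1 = (1 + (-2))/2 = -1/2 = -1/2
Mean of G2 = (9 + (-15))/2 = -6/2 = -3
Mean of G1 + G2 = -1/2 + -3 = -7/2

-7/2


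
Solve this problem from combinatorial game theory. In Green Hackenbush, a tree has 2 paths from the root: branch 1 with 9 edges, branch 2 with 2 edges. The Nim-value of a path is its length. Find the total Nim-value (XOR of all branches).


The tree has 2 branches from the ground vertex.
In Green Hackenbush, the Nim-value of a simple path of length k is k.
Branch 1: length 9, Nim-value = 9
Branch 2: length 2, Nim-value = 2
Total Nim-value = XOR of all branch values:
0 XOR 9 = 9
9 XOR 2 = 11
Nim-value of the tree = 11

11


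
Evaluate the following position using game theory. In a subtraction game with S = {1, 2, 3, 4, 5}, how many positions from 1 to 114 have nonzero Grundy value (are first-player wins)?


Subtraction set S = {1, 2, 3, 4, 5}, so G(n) = n mod 6.
G(n) = 0 when n is a multiple of 6.
Multiples of 6 in [1, 114]: 19
N-positions (nonzero Grundy) = 114 - 19 = 95

95


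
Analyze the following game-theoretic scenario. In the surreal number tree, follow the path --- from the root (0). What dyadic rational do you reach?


Sign expansion: ---
Rule: track bounds (lo, hi), initially (-inf, +inf). On '+', the current value becomes lo and we move to the simplest number in (value, hi): value + 1 if hi = +inf, otherwise the midpoint (value + hi)/2. On '-', the current value becomes hi and we move to value - 1 if lo = -inf, otherwise the midpoint (lo + value)/2.
Start at 0.
Step 1: sign = -, move left. Bounds: (-inf, 0). Value = -1
Step 2: sign = -, move left. Bounds: (-inf, -1). Value = -2
Step 3: sign = -, move left. Bounds: (-inf, -2). Value = -3
The surreal number with sign expansion --- is -3.

-3


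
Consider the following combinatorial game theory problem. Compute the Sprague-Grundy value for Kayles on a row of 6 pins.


Kayles: a move removes 1 or 2 adjacent pins from a contiguous row.
Removing pins from a row of k leaves two independent rows (a, b) with a + b = k - 1 (one pin) or a + b = k - 2 (two pins); an end removal gives a = 0.
By Sprague-Grundy, G(k) = mex{ G(a) XOR G(b) } over all these splits. G(0) = 0.
G(1): splits (0,0):0^0=0 -> mex({0}) = 1
G(2): splits (0,1):0^1=1 (0,0):0^0=0 -> mex({0, 1}) = 2
G(3): splits (0,2):0^2=2 (1,1):1^1=0 (0,1):0^1=1 -> mex({0, 1, 2}) = 3
G(4): splits (0,3):0^3=3 (1,2):1^2=3 (0,2):0^2=2 (1,1):1^1=0 -> mex({0, 2, 3}) = 1
G(5): splits (0,4):0^1=1 (1,3):1^3=2 (2,2):2^2=0 (0,3):0^3=3 (1,2):1^2=3 -> mex({0, 1, 2, 3}) = 4
G(6) = mex({0, 1, 2, 4}) = 3
Therefore G(6) = 3.

3


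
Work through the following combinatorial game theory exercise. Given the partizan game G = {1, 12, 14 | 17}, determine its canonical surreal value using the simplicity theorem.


Left options: {1, 12, 14}, max = 14
Right options: {17}, min = 17
All options are numbers and max(Left) < min(Right), so by the simplicity theorem the value is the simplest (earliest-born) number strictly between 14 and 17.
Integers 15 through 16 all lie strictly between 14 and 17.
Among integers, the simplest (lowest birthday = smallest |n|; 0 is born on day 0, +-n on day n) is 15.
No non-integer in the interval can be simpler: if x is a non-integer in the interval, then floor(x) or ceil(x) also lies in the interval (the interval contains an integer), and both are proper prefixes of x's sign expansion, i.e. born earlier. So the game value is 15.
Game value = 15

15


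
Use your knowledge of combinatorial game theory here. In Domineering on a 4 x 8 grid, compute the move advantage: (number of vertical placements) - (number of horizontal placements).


Board is 4 x 8 (rows x cols).
Left (vertical) placements: (rows-1) * cols = 3 * 8 = 24
Right (horizontal) placements: rows * (cols-1) = 4 * 7 = 28
Advantage = Left - Right = 24 - 28 = -4

-4


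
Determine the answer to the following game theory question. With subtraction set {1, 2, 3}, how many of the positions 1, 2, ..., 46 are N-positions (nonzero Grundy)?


Subtraction set S = {1, 2, 3}, so G(n) = n mod 4.
G(n) = 0 when n is a multiple of 4.
Multiples of 4 in [1, 46]: 11
N-positions (nonzero Grundy) = 46 - 11 = 35

35


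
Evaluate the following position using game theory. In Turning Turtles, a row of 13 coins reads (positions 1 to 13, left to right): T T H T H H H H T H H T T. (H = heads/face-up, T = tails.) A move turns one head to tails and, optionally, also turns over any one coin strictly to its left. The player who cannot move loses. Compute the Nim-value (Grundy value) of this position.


Coins: T T H T H H H H T H H T T
Key fact: a single head at position k behaves exactly like a Nim heap of size k (turning it to T and optionally flipping a coin at j < k corresponds to moving the heap from k to j, or to 0), and heads combine as a disjunctive sum (two heads at the same place would cancel, matching j XOR j = 0). So the Nim-value is the XOR of the 1-indexed positions of the heads.
Face-up positions (1-indexed): [3, 5, 6, 7, 8, 10, 11]
XOR 0 with 3: 0 XOR 3 = 3
XOR 3 with 5: 3 XOR 5 = 6
XOR 6 with 6: 6 XOR 6 = 0
XOR 0 with 7: 0 XOR 7 = 7
XOR 7 with 8: 7 XOR 8 = 15
XOR 15 with 10: 15 XOR 10 = 5
XOR 5 with 11: 5 XOR 11 = 14
Nim-value = 14

14


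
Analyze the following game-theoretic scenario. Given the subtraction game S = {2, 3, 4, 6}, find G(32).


The subtraction set is S = {2, 3, 4, 6}.
G(k) = mex{ G(k - s) : s in S, s <= k }. We compute iteratively: G(0) = 0.
G(1) = mex({}) = 0
G(2) = mex({0}) = 1
G(3) = mex({0}) = 1
G(4) = mex({0, 1}) = 2
G(5) = mex({0, 1}) = 2
G(6) = mex({0, 1, 2}) = 3
G(7) = mex({0, 1, 2}) = 3
G(8) = mex({1, 2, 3}) = 0
G(9) = mex({1, 2, 3}) = 0
G(10) = mex({0, 2, 3}) = 1
G(11) = mex({0, 2, 3}) = 1
G(12) = mex({0, 1, 3}) = 2
G(13) = mex({0, 1, 3}) = 2
Observe that G(8)..G(13) = 0, 0, 1, 1, 2, 2 repeats G(0)..G(5) = 0, 0, 1, 1, 2, 2.
For k >= max(S) = 6, G(k) is determined by the previous 6 values G(k-6)..G(k-1); a window of 6 consecutive values has recurred shifted by 8, so by induction G(k + 8) = G(k) for all k >= 0: the sequence is periodic from the start with period 8.
One period: G(0..7) = 0, 0, 1, 1, 2, 2, 3, 3.
32 mod 8 = 0, so G(32) = G(0) = 0.

0


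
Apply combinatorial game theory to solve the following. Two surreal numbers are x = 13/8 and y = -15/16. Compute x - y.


x = 13/8, y = -15/16
Converting to common denominator: 16
x = 26/16, y = -15/16
x - y = 13/8 - -15/16 = 41/16

41/16


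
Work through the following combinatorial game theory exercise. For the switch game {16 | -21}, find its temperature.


The game is {16 | -21}, a switch {a | b} with numbers a > b.
Cooling {a | b} by t gives {a - t | b + t}, which stops being hot when a - t = b + t, i.e. at t = (a - b)/2. So the temperature of a switch is (a - b)/2.
Temperature = (Left option - Right option) / 2
= (16 - (-21)) / 2
= 37 / 2
= 37/2

37/2


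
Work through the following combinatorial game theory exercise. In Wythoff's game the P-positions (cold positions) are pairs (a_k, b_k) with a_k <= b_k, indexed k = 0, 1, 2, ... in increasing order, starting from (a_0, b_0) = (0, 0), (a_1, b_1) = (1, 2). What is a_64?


By Wythoff's theorem, a_k = floor(k * phi) and b_k = floor(k * phi^2) = a_k + k, where phi = (1 + sqrt(5))/2 is the golden ratio.
phi = (1 + sqrt(5))/2 = 1.618034
k = 64
k * phi = 64 * 1.618034 = 103.554175
a_64 = floor(k * phi) = 103

103


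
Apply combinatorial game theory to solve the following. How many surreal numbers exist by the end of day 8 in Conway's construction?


Day 0: {|} = 0 is born. Count = 1.
Day n: the number of surreal numbers born by day n is 2^(n+1) - 1.
By day 0: 2^1 - 1 = 1
By day 1: 2^2 - 1 = 3
By day 2: 2^3 - 1 = 7
By day 3: 2^4 - 1 = 15
By day 4: 2^5 - 1 = 31
By day 5: 2^6 - 1 = 63
By day 6: 2^7 - 1 = 127
By day 7: 2^8 - 1 = 255
By day 8: 2^9 - 1 = 511
By day 8: 511 surreal numbers.

511


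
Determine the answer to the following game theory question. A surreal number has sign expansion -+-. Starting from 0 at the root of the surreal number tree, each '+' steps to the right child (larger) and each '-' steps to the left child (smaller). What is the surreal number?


Sign expansion: -+-
Rule: track bounds (lo, hi), initially (-inf, +inf). On '+', the current value becomes lo and we move to the simplest number in (value, hi): value + 1 if hi = +inf, otherwise the midpoint (value + hi)/2. On '-', the current value becomes hi and we move to value - 1 if lo = -inf, otherwise the midpoint (lo + value)/2.
Start at 0.
Step 1: sign = -, move left. Bounds: (-inf, 0). Value = -1
Step 2: sign = +, move right. Bounds: (-1, 0). Value = -1/2
Step 3: sign = -, move left. Bounds: (-1, -1/2). Value = -3/4
The surreal number with sign expansion -+- is -3/4.

-3/4


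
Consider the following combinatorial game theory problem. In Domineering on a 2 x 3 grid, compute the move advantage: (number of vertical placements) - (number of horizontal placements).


Board is 2 x 3 (rows x cols).
Left (vertical) placements: (rows-1) * cols = 1 * 3 = 3
Right (horizontal) placements: rows * (cols-1) = 2 * 2 = 4
Advantage = Left - Right = 3 - 4 = -1

-1


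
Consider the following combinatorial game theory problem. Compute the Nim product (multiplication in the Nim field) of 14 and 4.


Nim multiplication is bilinear over XOR: (u XOR v) * w = (u*w) XOR (v*w).
So we split each operand into its bit components and XOR the pairwise Nim products.
14 = 2 + 4 + 8 (as XOR of powers of 2).
4 = 4 (as XOR of powers of 2).
Using the standard Nim-product table on single bits:
  2*2 = 3,   2*4 = 8,   2*8 = 12,
  4*4 = 6,   4*8 = 11,  8*8 = 13,
and  1*x = x (identity), k*l = l*k (commutative).
Pairwise Nim products:
  2 * 4 = 8
  4 * 4 = 6
  8 * 4 = 11
XOR them: 8 XOR 6 XOR 11 = 5.
Result: 14 * 4 = 5 (in Nim).

5


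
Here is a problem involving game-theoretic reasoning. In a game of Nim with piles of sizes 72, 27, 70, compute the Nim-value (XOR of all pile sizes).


We need the XOR (exclusive or) of all pile sizes.
After XOR-ing pile 1 (size 72): 0 XOR 72 = 72
After XOR-ing pile 2 (size 27): 72 XOR 27 = 83
After XOR-ing pile 3 (size 70): 83 XOR 70 = 21
The Nim-value of this position is 21.

21


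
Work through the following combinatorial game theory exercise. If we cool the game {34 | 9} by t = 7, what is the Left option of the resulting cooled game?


Original game: {34 | 9} (a switch {a | b} with a > b).
Cooling by t (for t below the temperature (a - b)/2 = 25/2) taxes each move by t: {a | b} cooled by t is {a - t | b + t}.
Cooling amount: t = 7
Cooled Left option: 34 - 7 = 27
Cooled Right option: 9 + 7 = 16
Cooled game: {27 | 16}
Left option = 27

27


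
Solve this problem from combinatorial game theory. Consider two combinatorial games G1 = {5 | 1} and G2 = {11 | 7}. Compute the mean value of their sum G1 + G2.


G1 = {5 | 1}, G2 = {11 | 7}
Each is a switch {a | b} with numbers a > b; its mean value is (a + b)/2, and mean value is additive over game sums: m(G1 + G2) = m(G1) + m(G2).
Mean of G1 = (5 + (1))/2 = 6/2 = 3
Mean of G2 = (11 + (7))/2 = 18/2 = 9
Mean of G1 + G2 = 3 + 9 = 12

12


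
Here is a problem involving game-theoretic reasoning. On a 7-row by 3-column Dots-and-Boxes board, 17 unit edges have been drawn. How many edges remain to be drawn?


Grid: 7 x 3 boxes, i.e. 8 rows and 4 columns of dots.
Horizontal edges: (rows + 1) * cols = 8 * 3 = 24
Vertical edges: rows * (cols + 1) = 7 * 4 = 28
Total edges: 24 + 28 = 52
Edges drawn: 17
Remaining: 52 - 17 = 35

35


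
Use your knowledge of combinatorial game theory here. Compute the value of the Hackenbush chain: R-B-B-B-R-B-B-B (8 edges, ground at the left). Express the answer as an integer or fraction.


Edges (from ground): R-B-B-B-R-B-B-B
By Berlekamp's sign-expansion rule, a Blue-Red Hackenbush stalk has the value of the surreal number whose sign sequence is the edge sequence with B -> + and R -> -.
Sign sequence: -+++-+++
Trace the sign expansion in the surreal number tree, starting from 0:
Edge 1: R (sign -) -> bounds (-inf, 0), value = -1
Edge 2: B (sign +) -> bounds (-1, 0), value = -1/2
Edge 3: B (sign +) -> bounds (-1/2, 0), value = -1/4
Edge 4: B (sign +) -> bounds (-1/4, 0), value = -1/8
Edge 5: R (sign -) -> bounds (-1/4, -1/8), value = -3/16
Edge 6: B (sign +) -> bounds (-3/16, -1/8), value = -5/32
Edge 7: B (sign +) -> bounds (-5/32, -1/8), value = -9/64
Edge 8: B (sign +) -> bounds (-9/64, -1/8), value = -17/128
Game value = -17/128

-17/128


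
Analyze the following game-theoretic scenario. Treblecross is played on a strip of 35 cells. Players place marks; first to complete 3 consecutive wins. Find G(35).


Treblecross: place X on empty cells; 3-in-a-row wins.
Playing within two cells of an existing X lets the opponent win at once, so sensible play treats the cells i-2..i+2 around each X as dead. The player left with no safe cell loses, so this is a normal-play take-away game on strips of safe cells.
Placing X at cell i (0-indexed) of a strip of k safe cells leaves independent strips of sizes max(0, i-2) and max(0, k-i-3). Hence G(k) = mex{ G(max(0,i-2)) XOR G(max(0,k-i-3)) : 0 <= i < k }, with G(0) = 0.
G(1): splits (0,0):0^0=0 -> mex({0}) = 1
G(2): splits (0,0):0^0=0 -> mex({0}) = 1
G(3): splits (0,0):0^0=0 -> mex({0}) = 1
G(4): splits (0,1):0^1=1 (0,0):0^0=0 -> mex({0, 1}) = 2
G(5): splits (0,2):0^1=1 (0,1):0^1=1 (0,0):0^0=0 -> mex({0, 1}) = 2
G(6) = mex({1}) = 0
G(7) = mex({0, 1, 2}) = 3
G(8) = mex({0, 1, 2}) = 3
G(9) = mex({0, 2}) = 1
G(10) = mex({0, 2, 3}) = 1
G(11) = mex({0, 3}) = 1
G(12) = mex({1, 3}) = 0
G(13) = mex({0, 1, 2, 3}) = 4
G(14) = mex({0, 1, 2}) = 3
G(15) = mex({0, 1, 2}) = 3
G(16) = mex({0, 1, 2, 4}) = 3
G(17) = mex({0, 1, 3, 4}) = 2
G(18) = mex({0, 1, 3, 4}) = 2
G(19) = mex({0, 1, 3, 5}) = 2
G(20) = mex({0, 1, 2, 3, 5}) = 4
G(21) = mex({0, 1, 2, 3, 5}) = 4
G(22) = mex({1, 2, 6}) = 0
G(23) = mex({0, 1, 2, 3, 4, 6}) = 5
G(24) = mex({0, 1, 2, 3, 4}) = 5
G(25) = mex({0, 1, 3, 4, 7}) = 2
G(26) = mex({0, 1, 3, 4, 5, 7}) = 2
G(27) = mex({0, 1, 3, 5}) = 2
G(28) = mex({0, 1, 2, 5}) = 3
G(29) = mex({0, 1, 2, 4, 5, 6}) = 3
G(30) = mex({1, 2, 4, 6}) = 0
G(31) = mex({0, 1, 2, 3, 4, 6}) = 5
G(32) = mex({1, 2, 3, 4, 7}) = 0
G(33) = mex({0, 3, 7}) = 1
G(34) = mex({0, 2, 3, 5, 7}) = 1
G(35) = mex({0, 2, 3, 5, 6}) = 1
Therefore G(35) = 1.

1


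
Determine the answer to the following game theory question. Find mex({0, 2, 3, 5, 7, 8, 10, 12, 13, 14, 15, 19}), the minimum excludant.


Set = {0, 2, 3, 5, 7, 8, 10, 12, 13, 14, 15, 19}
0 is in the set.
1 is NOT in the set. This is the mex.
mex = 1

1


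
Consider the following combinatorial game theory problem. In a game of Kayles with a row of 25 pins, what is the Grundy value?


Kayles: a move removes 1 or 2 adjacent pins from a contiguous row.
Removing pins from a row of k leaves two independent rows (a, b) with a + b = k - 1 (one pin) or a + b = k - 2 (two pins); an end removal gives a = 0.
By Sprague-Grundy, G(k) = mex{ G(a) XOR G(b) } over all these splits. G(0) = 0.
G(1): splits (0,0):0^0=0 -> mex({0}) = 1
G(2): splits (0,1):0^1=1 (0,0):0^0=0 -> mex({0, 1}) = 2
G(3): splits (0,2):0^2=2 (1,1):1^1=0 (0,1):0^1=1 -> mex({0, 1, 2}) = 3
G(4): splits (0,3):0^3=3 (1,2):1^2=3 (0,2):0^2=2 (1,1):1^1=0 -> mex({0, 2, 3}) = 1
G(5): splits (0,4):0^1=1 (1,3):1^3=2 (2,2):2^2=0 (0,3):0^3=3 (1,2):1^2=3 -> mex({0, 1, 2, 3}) = 4
G(6) = mex({0, 1, 2, 4}) = 3
G(7) = mex({0, 1, 3, 4, 5}) = 2
G(8) = mex({0, 2, 3, 5, 6}) = 1
G(9) = mex({0, 1, 2, 3, 6, 7}) = 4
G(10) = mex({0, 1, 3, 4, 5, 7}) = 2
G(11) = mex({0, 1, 2, 3, 4, 5}) = 6
G(12) = mex({0, 1, 2, 3, 5, 6, 7}) = 4
G(13) = mex({0, 2, 3, 4, 6, 7}) = 1
G(14) = mex({0, 1, 4, 5, 6, 7}) = 2
G(15) = mex({0, 1, 2, 3, 4, 5, 6}) = 7
G(16) = mex({0, 2, 3, 5, 6, 7}) = 1
G(17) = mex({0, 1, 2, 3, 5, 6, 7}) = 4
G(18) = mex({0, 1, 2, 4, 5, 6}) = 3
G(19) = mex({0, 1, 3, 4, 5, 7}) = 2
G(20) = mex({0, 2, 3, 4, 5, 6, 7}) = 1
G(21) = mex({0, 1, 2, 3, 5, 6, 7}) = 4
G(22) = mex({0, 1, 2, 3, 4, 5, 7}) = 6
G(23) = mex({0, 1, 2, 3, 4, 5, 6}) = 7
G(24) = mex({0, 1, 2, 3, 5, 6, 7}) = 4
G(25) = mex({0, 2, 3, 4, 6, 7}) = 1
Therefore G(25) = 1.

1


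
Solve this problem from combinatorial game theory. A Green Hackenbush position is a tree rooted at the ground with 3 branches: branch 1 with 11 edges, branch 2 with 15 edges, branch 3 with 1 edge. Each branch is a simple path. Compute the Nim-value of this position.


The tree has 3 branches from the ground vertex.
In Green Hackenbush, the Nim-value of a simple path of length k is k.
Branch 1: length 11, Nim-value = 11
Branch 2: length 15, Nim-value = 15
Branch 3: length 1, Nim-value = 1
Total Nim-value = XOR of all branch values:
0 XOR 11 = 11
11 XOR 15 = 4
4 XOR 1 = 5
Nim-value of the tree = 5

5


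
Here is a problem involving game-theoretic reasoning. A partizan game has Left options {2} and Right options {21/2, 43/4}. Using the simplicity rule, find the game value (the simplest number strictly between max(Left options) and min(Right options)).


Left options: {2}, max = 2
Right options: {21/2, 43/4}, min = 21/2
All options are numbers and max(Left) < min(Right), so by the simplicity theorem the value is the simplest (earliest-born) number strictly between 2 and 21/2.
Integers 3 through 10 all lie strictly between 2 and 21/2.
Among integers, the simplest (lowest birthday = smallest |n|; 0 is born on day 0, +-n on day n) is 3.
No non-integer in the interval can be simpler: if x is a non-integer in the interval, then floor(x) or ceil(x) also lies in the interval (the interval contains an integer), and both are proper prefixes of x's sign expansion, i.e. born earlier. So the game value is 3.
Game value = 3

3


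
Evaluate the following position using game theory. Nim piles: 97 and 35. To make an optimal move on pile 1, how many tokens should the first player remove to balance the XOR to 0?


Piles: 97 and 35
Current XOR: 97 XOR 35 = 66 (non-zero, so this is an N-position).
To make the XOR zero, we need to find a move that balances the piles.
For pile 1 (size 97): target = 97 XOR 66 = 35
We reduce pile 1 from 97 to 35.
Tokens removed: 97 - 35 = 62
Verification: 35 XOR 35 = 0

62


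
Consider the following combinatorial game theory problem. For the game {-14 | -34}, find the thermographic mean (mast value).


Game = {-14 | -34}, a switch {a | b} with numbers a > b.
Its thermograph has left wall a - t and right wall b + t, which meet at t = (a - b)/2, where both equal (a + b)/2. So the mast (mean value) is at (a + b)/2.
Mean = (-14 + (-34))/2 = -48/2 = -24

-24


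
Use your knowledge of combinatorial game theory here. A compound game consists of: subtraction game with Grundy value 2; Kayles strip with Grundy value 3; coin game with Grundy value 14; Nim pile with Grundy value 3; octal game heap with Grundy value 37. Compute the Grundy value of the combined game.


By the Sprague-Grundy theorem, the Grundy value of a sum of games is the XOR of individual Grundy values.
subtraction game: Grundy value = 2. Running XOR: 0 XOR 2 = 2
Kayles strip: Grundy value = 3. Running XOR: 2 XOR 3 = 1
coin game: Grundy value = 14. Running XOR: 1 XOR 14 = 15
Nim pile: Grundy value = 3. Running XOR: 15 XOR 3 = 12
octal game heap: Grundy value = 37. Running XOR: 12 XOR 37 = 41
The combined Grundy value is 41.

41


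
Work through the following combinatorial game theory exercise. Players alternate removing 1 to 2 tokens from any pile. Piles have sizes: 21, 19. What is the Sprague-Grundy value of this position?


Subtraction set: {1, 2}
For this subtraction set, G(n) = n mod 3 (period = max + 1 = 3).
Pile 1 (size 21): G(21) = 21 mod 3 = 0
Pile 2 (size 19): G(19) = 19 mod 3 = 1
Total Grundy value = XOR of all: 0 XOR 1 = 1

1


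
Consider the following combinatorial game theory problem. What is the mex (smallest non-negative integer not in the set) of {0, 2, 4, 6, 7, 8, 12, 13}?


Set = {0, 2, 4, 6, 7, 8, 12, 13}
0 is in the set.
1 is NOT in the set. This is the mex.
mex = 1

1


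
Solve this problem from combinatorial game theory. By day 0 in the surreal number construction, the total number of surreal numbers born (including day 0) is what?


Day 0: {|} = 0 is born. Count = 1.
Day n: the number of surreal numbers born by day n is 2^(n+1) - 1.
By day 0: 2^1 - 1 = 1
By day 0: 1 surreal numbers.

1


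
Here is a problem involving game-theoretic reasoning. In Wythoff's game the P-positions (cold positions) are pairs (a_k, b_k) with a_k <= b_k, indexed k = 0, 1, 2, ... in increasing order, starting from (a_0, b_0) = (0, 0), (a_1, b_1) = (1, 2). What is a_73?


By Wythoff's theorem, a_k = floor(k * phi) and b_k = floor(k * phi^2) = a_k + k, where phi = (1 + sqrt(5))/2 is the golden ratio.
phi = (1 + sqrt(5))/2 = 1.618034
k = 73
k * phi = 73 * 1.618034 = 118.116481
a_73 = floor(k * phi) = 118

118


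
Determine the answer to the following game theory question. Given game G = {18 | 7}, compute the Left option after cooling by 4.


Original game: {18 | 7} (a switch {a | b} with a > b).
Cooling by t (for t below the temperature (a - b)/2 = 11/2) taxes each move by t: {a | b} cooled by t is {a - t | b + t}.
Cooling amount: t = 4
Cooled Left option: 18 - 4 = 14
Cooled Right option: 7 + 4 = 11
Cooled game: {14 | 11}
Left option = 14

14


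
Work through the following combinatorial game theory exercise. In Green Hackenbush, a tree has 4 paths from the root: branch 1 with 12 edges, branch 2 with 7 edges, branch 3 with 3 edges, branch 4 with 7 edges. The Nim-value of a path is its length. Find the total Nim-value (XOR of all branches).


The tree has 4 branches from the ground vertex.
In Green Hackenbush, the Nim-value of a simple path of length k is k.
Branch 1: length 12, Nim-value = 12
Branch 2: length 7, Nim-value = 7
Branch 3: length 3, Nim-value = 3
Branch 4: length 7, Nim-value = 7
Total Nim-value = XOR of all branch values:
0 XOR 12 = 12
12 XOR 7 = 11
11 XOR 3 = 8
8 XOR 7 = 15
Nim-value of the tree = 15

15


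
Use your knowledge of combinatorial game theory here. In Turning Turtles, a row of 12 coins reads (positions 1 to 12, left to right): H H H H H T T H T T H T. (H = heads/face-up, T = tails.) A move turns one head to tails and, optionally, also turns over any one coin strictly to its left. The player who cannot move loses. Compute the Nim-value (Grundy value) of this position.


Coins: H H H H H T T H T T H T
Key fact: a single head at position k behaves exactly like a Nim heap of size k (turning it to T and optionally flipping a coin at j < k corresponds to moving the heap from k to j, or to 0), and heads combine as a disjunctive sum (two heads at the same place would cancel, matching j XOR j = 0). So the Nim-value is the XOR of the 1-indexed positions of the heads.
Face-up positions (1-indexed): [1, 2, 3, 4, 5, 8, 11]
XOR 0 with 1: 0 XOR 1 = 1
XOR 1 with 2: 1 XOR 2 = 3
XOR 3 with 3: 3 XOR 3 = 0
XOR 0 with 4: 0 XOR 4 = 4
XOR 4 with 5: 4 XOR 5 = 1
XOR 1 with 8: 1 XOR 8 = 9
XOR 9 with 11: 9 XOR 11 = 2
Nim-value = 2

2


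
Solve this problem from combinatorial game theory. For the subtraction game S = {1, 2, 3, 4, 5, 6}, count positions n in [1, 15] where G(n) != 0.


Subtraction set S = {1, 2, 3, 4, 5, 6}, so G(n) = n mod 7.
G(n) = 0 when n is a multiple of 7.
Multiples of 7 in [1, 15]: 2
N-positions (nonzero Grundy) = 15 - 2 = 13

13


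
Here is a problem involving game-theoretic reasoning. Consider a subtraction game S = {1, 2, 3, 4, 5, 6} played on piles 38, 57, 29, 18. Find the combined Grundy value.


Subtraction set: {1, 2, 3, 4, 5, 6}
For this subtraction set, G(n) = n mod 7 (period = max + 1 = 7).
Pile 1 (size 38): G(38) = 38 mod 7 = 3
Pile 2 (size 57): G(57) = 57 mod 7 = 1
Pile 3 (size 29): G(29) = 29 mod 7 = 1
Pile 4 (size 18): G(18) = 18 mod 7 = 4
Total Grundy value = XOR of all: 3 XOR 1 XOR 1 XOR 4 = 7

7


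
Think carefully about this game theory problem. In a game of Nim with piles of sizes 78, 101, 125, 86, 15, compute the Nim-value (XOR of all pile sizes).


We need the XOR (exclusive or) of all pile sizes.
After XOR-ing pile 1 (size 78): 0 XOR 78 = 78
After XOR-ing pile 2 (size 101): 78 XOR 101 = 43
After XOR-ing pile 3 (size 125): 43 XOR 125 = 86
After XOR-ing pile 4 (size 86): 86 XOR 86 = 0
After XOR-ing pile 5 (size 15): 0 XOR 15 = 15
The Nim-value of this position is 15.

15


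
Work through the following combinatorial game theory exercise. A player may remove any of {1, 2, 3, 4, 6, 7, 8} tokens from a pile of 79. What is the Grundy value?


The subtraction set is S = {1, 2, 3, 4, 6, 7, 8}.
G(k) = mex{ G(k - s) : s in S, s <= k }. We compute iteratively: G(0) = 0.
G(1) = mex({0}) = 1
G(2) = mex({0, 1}) = 2
G(3) = mex({0, 1, 2}) = 3
G(4) = mex({0, 1, 2, 3}) = 4
G(5) = mex({1, 2, 3, 4}) = 0
G(6) = mex({0, 2, 3, 4}) = 1
G(7) = mex({0, 1, 3, 4}) = 2
G(8) = mex({0, 1, 2, 4}) = 3
G(9) = mex({0, 1, 2, 3}) = 4
G(10) = mex({1, 2, 3, 4}) = 0
G(11) = mex({0, 2, 3, 4}) = 1
G(12) = mex({0, 1, 3, 4}) = 2
Observe that G(5)..G(12) = 0, 1, 2, 3, 4, 0, 1, 2 repeats G(0)..G(7) = 0, 1, 2, 3, 4, 0, 1, 2.
For k >= max(S) = 8, G(k) is determined by the previous 8 values G(k-8)..G(k-1); a window of 8 consecutive values has recurred shifted by 5, so by induction G(k + 5) = G(k) for all k >= 0: the sequence is periodic from the start with period 5.
One period: G(0..4) = 0, 1, 2, 3, 4.
79 mod 5 = 4, so G(79) = G(4) = 4.

4


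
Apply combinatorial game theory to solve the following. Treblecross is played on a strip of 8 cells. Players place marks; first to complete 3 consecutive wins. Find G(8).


Treblecross: place X on empty cells; 3-in-a-row wins.
Playing within two cells of an existing X lets the opponent win at once, so sensible play treats the cells i-2..i+2 around each X as dead. The player left with no safe cell loses, so this is a normal-play take-away game on strips of safe cells.
Placing X at cell i (0-indexed) of a strip of k safe cells leaves independent strips of sizes max(0, i-2) and max(0, k-i-3). Hence G(k) = mex{ G(max(0,i-2)) XOR G(max(0,k-i-3)) : 0 <= i < k }, with G(0) = 0.
G(1): splits (0,0):0^0=0 -> mex({0}) = 1
G(2): splits (0,0):0^0=0 -> mex({0}) = 1
G(3): splits (0,0):0^0=0 -> mex({0}) = 1
G(4): splits (0,1):0^1=1 (0,0):0^0=0 -> mex({0, 1}) = 2
G(5): splits (0,2):0^1=1 (0,1):0^1=1 (0,0):0^0=0 -> mex({0, 1}) = 2
G(6) = mex({1}) = 0
G(7) = mex({0, 1, 2}) = 3
G(8) = mex({0, 1, 2}) = 3
Therefore G(8) = 3.

3


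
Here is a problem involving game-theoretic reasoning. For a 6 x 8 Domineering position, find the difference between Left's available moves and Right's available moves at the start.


Board is 6 x 8 (rows x cols).
Left (vertical) placements: (rows-1) * cols = 5 * 8 = 40
Right (horizontal) placements: rows * (cols-1) = 6 * 7 = 42
Advantage = Left - Right = 40 - 42 = -2

-2


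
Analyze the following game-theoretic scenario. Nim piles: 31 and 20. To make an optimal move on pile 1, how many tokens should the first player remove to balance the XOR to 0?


Piles: 31 and 20
Current XOR: 31 XOR 20 = 11 (non-zero, so this is an N-position).
To make the XOR zero, we need to find a move that balances the piles.
For pile 1 (size 31): target = 31 XOR 11 = 20
We reduce pile 1 from 31 to 20.
Tokens removed: 31 - 20 = 11
Verification: 20 XOR 20 = 0

11


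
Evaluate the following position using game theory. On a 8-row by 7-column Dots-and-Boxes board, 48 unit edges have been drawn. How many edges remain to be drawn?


Grid: 8 x 7 boxes, i.e. 9 rows and 8 columns of dots.
Horizontal edges: (rows + 1) * cols = 9 * 7 = 63
Vertical edges: rows * (cols + 1) = 8 * 8 = 64
Total edges: 63 + 64 = 127
Edges drawn: 48
Remaining: 127 - 48 = 79

79


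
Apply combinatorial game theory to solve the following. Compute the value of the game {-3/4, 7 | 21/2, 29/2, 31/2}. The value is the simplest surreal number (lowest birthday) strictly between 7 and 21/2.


Left options: {-3/4, 7}, max = 7
Right options: {21/2, 29/2, 31/2}, min = 21/2
All options are numbers and max(Left) < min(Right), so by the simplicity theorem the value is the simplest (earliest-born) number strictly between 7 and 21/2.
Integers 8 through 10 all lie strictly between 7 and 21/2.
Among integers, the simplest (lowest birthday = smallest |n|; 0 is born on day 0, +-n on day n) is 8.
No non-integer in the interval can be simpler: if x is a non-integer in the interval, then floor(x) or ceil(x) also lies in the interval (the interval contains an integer), and both are proper prefixes of x's sign expansion, i.e. born earlier. So the game value is 8.
Game value = 8

8


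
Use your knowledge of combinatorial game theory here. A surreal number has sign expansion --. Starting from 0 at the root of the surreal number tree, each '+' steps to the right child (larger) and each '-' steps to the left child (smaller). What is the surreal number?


Sign expansion: --
Rule: track bounds (lo, hi), initially (-inf, +inf). On '+', the current value becomes lo and we move to the simplest number in (value, hi): value + 1 if hi = +inf, otherwise the midpoint (value + hi)/2. On '-', the current value becomes hi and we move to value - 1 if lo = -inf, otherwise the midpoint (lo + value)/2.
Start at 0.
Step 1: sign = -, move left. Bounds: (-inf, 0). Value = -1
Step 2: sign = -, move left. Bounds: (-inf, -1). Value = -2
The surreal number with sign expansion -- is -2.

-2


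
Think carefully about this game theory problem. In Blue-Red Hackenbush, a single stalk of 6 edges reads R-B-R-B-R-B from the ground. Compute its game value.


Edges (from ground): R-B-R-B-R-B
By Berlekamp's sign-expansion rule, a Blue-Red Hackenbush stalk has the value of the surreal number whose sign sequence is the edge sequence with B -> + and R -> -.
Sign sequence: -+-+-+
Trace the sign expansion in the surreal number tree, starting from 0:
Edge 1: R (sign -) -> bounds (-inf, 0), value = -1
Edge 2: B (sign +) -> bounds (-1, 0), value = -1/2
Edge 3: R (sign -) -> bounds (-1, -1/2), value = -3/4
Edge 4: B (sign +) -> bounds (-3/4, -1/2), value = -5/8
Edge 5: R (sign -) -> bounds (-3/4, -5/8), value = -11/16
Edge 6: B (sign +) -> bounds (-11/16, -5/8), value = -21/32
Game value = -21/32

-21/32


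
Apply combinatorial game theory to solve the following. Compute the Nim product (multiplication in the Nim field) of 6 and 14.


Nim multiplication is bilinear over XOR: (u XOR v) * w = (u*w) XOR (v*w).
So we split each operand into its bit components and XOR the pairwise Nim products.
6 = 2 + 4 (as XOR of powers of 2).
14 = 2 + 4 + 8 (as XOR of powers of 2).
Using the standard Nim-product table on single bits:
  2*2 = 3,   2*4 = 8,   2*8 = 12,
  4*4 = 6,   4*8 = 11,  8*8 = 13,
and  1*x = x (identity), k*l = l*k (commutative).
Pairwise Nim products:
  2 * 2 = 3
  2 * 4 = 8
  2 * 8 = 12
  4 * 2 = 8
  4 * 4 = 6
  4 * 8 = 11
XOR them: 3 XOR 8 XOR 12 XOR 8 XOR 6 XOR 11 = 2.
Result: 6 * 14 = 2 (in Nim).

2


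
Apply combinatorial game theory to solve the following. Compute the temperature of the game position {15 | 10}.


The game is {15 | 10}, a switch {a | b} with numbers a > b.
Cooling {a | b} by t gives {a - t | b + t}, which stops being hot when a - t = b + t, i.e. at t = (a - b)/2. So the temperature of a switch is (a - b)/2.
Temperature = (Left option - Right option) / 2
= (15 - (10)) / 2
= 5 / 2
= 5/2

5/2


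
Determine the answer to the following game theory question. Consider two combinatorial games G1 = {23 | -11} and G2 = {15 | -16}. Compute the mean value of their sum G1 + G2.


G1 = {23 | -11}, G2 = {15 | -16}
Each is a switch {a | b} with numbers a > b; its mean value is (a + b)/2, and mean value is additive over game sums: m(G1 + G2) = m(G1) + m(G2).
Mean of G1 = (23 + (-11))/2 = 12/2 = 6
Mean of G2 = (15 + (-16))/2 = -1/2 = -1/2
Mean of G1 + G2 = 6 + -1/2 = 11/2

11/2


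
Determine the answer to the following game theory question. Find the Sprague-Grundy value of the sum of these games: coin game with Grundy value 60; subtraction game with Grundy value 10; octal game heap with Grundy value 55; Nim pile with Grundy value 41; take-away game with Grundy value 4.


By the Sprague-Grundy theorem, the Grundy value of a sum of games is the XOR of individual Grundy values.
coin game: Grundy value = 60. Running XOR: 0 XOR 60 = 60
subtraction game: Grundy value = 10. Running XOR: 60 XOR 10 = 54
octal game heap: Grundy value = 55. Running XOR: 54 XOR 55 = 1
Nim pile: Grundy value = 41. Running XOR: 1 XOR 41 = 40
take-away game: Grundy value = 4. Running XOR: 40 XOR 4 = 44
The combined Grundy value is 44.

44


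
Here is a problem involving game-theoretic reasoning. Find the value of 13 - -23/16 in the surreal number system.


x = 13, y = -23/16
Converting to common denominator: 16
x = 208/16, y = -23/16
x - y = 13 - -23/16 = 231/16

231/16


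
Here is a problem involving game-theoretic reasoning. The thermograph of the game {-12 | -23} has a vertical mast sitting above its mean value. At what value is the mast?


Game = {-12 | -23}, a switch {a | b} with numbers a > b.
Its thermograph has left wall a - t and right wall b + t, which meet at t = (a - b)/2, where both equal (a + b)/2. So the mast (mean value) is at (a + b)/2.
Mean = (-12 + (-23))/2 = -35/2 = -35/2

-35/2


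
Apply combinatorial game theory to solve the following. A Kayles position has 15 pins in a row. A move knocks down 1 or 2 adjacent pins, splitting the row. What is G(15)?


Kayles: a move removes 1 or 2 adjacent pins from a contiguous row.
Removing pins from a row of k leaves two independent rows (a, b) with a + b = k - 1 (one pin) or a + b = k - 2 (two pins); an end removal gives a = 0.
By Sprague-Grundy, G(k) = mex{ G(a) XOR G(b) } over all these splits. G(0) = 0.
G(1): splits (0,0):0^0=0 -> mex({0}) = 1
G(2): splits (0,1):0^1=1 (0,0):0^0=0 -> mex({0, 1}) = 2
G(3): splits (0,2):0^2=2 (1,1):1^1=0 (0,1):0^1=1 -> mex({0, 1, 2}) = 3
G(4): splits (0,3):0^3=3 (1,2):1^2=3 (0,2):0^2=2 (1,1):1^1=0 -> mex({0, 2, 3}) = 1
G(5): splits (0,4):0^1=1 (1,3):1^3=2 (2,2):2^2=0 (0,3):0^3=3 (1,2):1^2=3 -> mex({0, 1, 2, 3}) = 4
G(6) = mex({0, 1, 2, 4}) = 3
G(7) = mex({0, 1, 3, 4, 5}) = 2
G(8) = mex({0, 2, 3, 5, 6}) = 1
G(9) = mex({0, 1, 2, 3, 6, 7}) = 4
G(10) = mex({0, 1, 3, 4, 5, 7}) = 2
G(11) = mex({0, 1, 2, 3, 4, 5}) = 6
G(12) = mex({0, 1, 2, 3, 5, 6, 7}) = 4
G(13) = mex({0, 2, 3, 4, 6, 7}) = 1
G(14) = mex({0, 1, 4, 5, 6, 7}) = 2
G(15) = mex({0, 1, 2, 3, 4, 5, 6}) = 7
Therefore G(15) = 7.

7


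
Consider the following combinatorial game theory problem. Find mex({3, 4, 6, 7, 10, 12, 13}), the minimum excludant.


Set = {3, 4, 6, 7, 10, 12, 13}
0 is NOT in the set. This is the mex.
mex = 0

0


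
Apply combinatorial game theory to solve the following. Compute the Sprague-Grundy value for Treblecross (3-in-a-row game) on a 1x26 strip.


Treblecross: place X on empty cells; 3-in-a-row wins.
Playing within two cells of an existing X lets the opponent win at once, so sensible play treats the cells i-2..i+2 around each X as dead. The player left with no safe cell loses, so this is a normal-play take-away game on strips of safe cells.
Placing X at cell i (0-indexed) of a strip of k safe cells leaves independent strips of sizes max(0, i-2) and max(0, k-i-3). Hence G(k) = mex{ G(max(0,i-2)) XOR G(max(0,k-i-3)) : 0 <= i < k }, with G(0) = 0.
G(1): splits (0,0):0^0=0 -> mex({0}) = 1
G(2): splits (0,0):0^0=0 -> mex({0}) = 1
G(3): splits (0,0):0^0=0 -> mex({0}) = 1
G(4): splits (0,1):0^1=1 (0,0):0^0=0 -> mex({0, 1}) = 2
G(5): splits (0,2):0^1=1 (0,1):0^1=1 (0,0):0^0=0 -> mex({0, 1}) = 2
G(6) = mex({1}) = 0
G(7) = mex({0, 1, 2}) = 3
G(8) = mex({0, 1, 2}) = 3
G(9) = mex({0, 2}) = 1
G(10) = mex({0, 2, 3}) = 1
G(11) = mex({0, 3}) = 1
G(12) = mex({1, 3}) = 0
G(13) = mex({0, 1, 2, 3}) = 4
G(14) = mex({0, 1, 2}) = 3
G(15) = mex({0, 1, 2}) = 3
G(16) = mex({0, 1, 2, 4}) = 3
G(17) = mex({0, 1, 3, 4}) = 2
G(18) = mex({0, 1, 3, 4}) = 2
G(19) = mex({0, 1, 3, 5}) = 2
G(20) = mex({0, 1, 2, 3, 5}) = 4
G(21) = mex({0, 1, 2, 3, 5}) = 4
G(22) = mex({1, 2, 6}) = 0
G(23) = mex({0, 1, 2, 3, 4, 6}) = 5
G(24) = mex({0, 1, 2, 3, 4}) = 5
G(25) = mex({0, 1, 3, 4, 7}) = 2
G(26) = mex({0, 1, 3, 4, 5, 7}) = 2
Therefore G(26) = 2.

2


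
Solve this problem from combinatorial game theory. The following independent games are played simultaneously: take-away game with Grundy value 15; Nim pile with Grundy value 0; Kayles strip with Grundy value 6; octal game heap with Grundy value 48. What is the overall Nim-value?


By the Sprague-Grundy theorem, the Grundy value of a sum of games is the XOR of individual Grundy values.
take-away game: Grundy value = 15. Running XOR: 0 XOR 15 = 15
Nim pile: Grundy value = 0. Running XOR: 15 XOR 0 = 15
Kayles strip: Grundy value = 6. Running XOR: 15 XOR 6 = 9
octal game heap: Grundy value = 48. Running XOR: 9 XOR 48 = 57
The combined Grundy value is 57.

57


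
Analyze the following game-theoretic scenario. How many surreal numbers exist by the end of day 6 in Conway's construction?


Day 0: {|} = 0 is born. Count = 1.
Day n: the number of surreal numbers born by day n is 2^(n+1) - 1.
By day 0: 2^1 - 1 = 1
By day 1: 2^2 - 1 = 3
By day 2: 2^3 - 1 = 7
By day 3: 2^4 - 1 = 15
By day 4: 2^5 - 1 = 31
By day 5: 2^6 - 1 = 63
By day 6: 2^7 - 1 = 127
By day 6: 127 surreal numbers.

127


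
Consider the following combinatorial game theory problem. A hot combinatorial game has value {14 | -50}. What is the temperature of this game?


The game is {14 | -50}, a switch {a | b} with numbers a > b.
Cooling {a | b} by t gives {a - t | b + t}, which stops being hot when a - t = b + t, i.e. at t = (a - b)/2. So the temperature of a switch is (a - b)/2.
Temperature = (Left option - Right option) / 2
= (14 - (-50)) / 2
= 64 / 2
= 32

32


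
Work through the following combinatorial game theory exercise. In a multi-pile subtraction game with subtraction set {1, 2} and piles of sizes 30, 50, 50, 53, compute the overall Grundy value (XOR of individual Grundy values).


Subtraction set: {1, 2}
For this subtraction set, G(n) = n mod 3 (period = max + 1 = 3).
Pile 1 (size 30): G(30) = 30 mod 3 = 0
Pile 2 (size 50): G(50) = 50 mod 3 = 2
Pile 3 (size 50): G(50) = 50 mod 3 = 2
Pile 4 (size 53): G(53) = 53 mod 3 = 2
Total Grundy value = XOR of all: 0 XOR 2 XOR 2 XOR 2 = 2

2


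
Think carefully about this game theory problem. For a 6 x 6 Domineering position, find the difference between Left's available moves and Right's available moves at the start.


Board is 6 x 6 (rows x cols).
Left (vertical) placements: (rows-1) * cols = 5 * 6 = 30
Right (horizontal) placements: rows * (cols-1) = 6 * 5 = 30
Advantage = Left - Right = 30 - 30 = 0

0


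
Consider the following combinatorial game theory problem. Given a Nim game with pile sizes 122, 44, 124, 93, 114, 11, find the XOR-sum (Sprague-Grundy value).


We need the XOR (exclusive or) of all pile sizes.
After XOR-ing pile 1 (size 122): 0 XOR 122 = 122
After XOR-ing pile 2 (size 44): 122 XOR 44 = 86
After XOR-ing pile 3 (size 124): 86 XOR 124 = 42
After XOR-ing pile 4 (size 93): 42 XOR 93 = 119
After XOR-ing pile 5 (size 114): 119 XOR 114 = 5
After XOR-ing pile 6 (size 11): 5 XOR 11 = 14
The Nim-value of this position is 14.

14
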